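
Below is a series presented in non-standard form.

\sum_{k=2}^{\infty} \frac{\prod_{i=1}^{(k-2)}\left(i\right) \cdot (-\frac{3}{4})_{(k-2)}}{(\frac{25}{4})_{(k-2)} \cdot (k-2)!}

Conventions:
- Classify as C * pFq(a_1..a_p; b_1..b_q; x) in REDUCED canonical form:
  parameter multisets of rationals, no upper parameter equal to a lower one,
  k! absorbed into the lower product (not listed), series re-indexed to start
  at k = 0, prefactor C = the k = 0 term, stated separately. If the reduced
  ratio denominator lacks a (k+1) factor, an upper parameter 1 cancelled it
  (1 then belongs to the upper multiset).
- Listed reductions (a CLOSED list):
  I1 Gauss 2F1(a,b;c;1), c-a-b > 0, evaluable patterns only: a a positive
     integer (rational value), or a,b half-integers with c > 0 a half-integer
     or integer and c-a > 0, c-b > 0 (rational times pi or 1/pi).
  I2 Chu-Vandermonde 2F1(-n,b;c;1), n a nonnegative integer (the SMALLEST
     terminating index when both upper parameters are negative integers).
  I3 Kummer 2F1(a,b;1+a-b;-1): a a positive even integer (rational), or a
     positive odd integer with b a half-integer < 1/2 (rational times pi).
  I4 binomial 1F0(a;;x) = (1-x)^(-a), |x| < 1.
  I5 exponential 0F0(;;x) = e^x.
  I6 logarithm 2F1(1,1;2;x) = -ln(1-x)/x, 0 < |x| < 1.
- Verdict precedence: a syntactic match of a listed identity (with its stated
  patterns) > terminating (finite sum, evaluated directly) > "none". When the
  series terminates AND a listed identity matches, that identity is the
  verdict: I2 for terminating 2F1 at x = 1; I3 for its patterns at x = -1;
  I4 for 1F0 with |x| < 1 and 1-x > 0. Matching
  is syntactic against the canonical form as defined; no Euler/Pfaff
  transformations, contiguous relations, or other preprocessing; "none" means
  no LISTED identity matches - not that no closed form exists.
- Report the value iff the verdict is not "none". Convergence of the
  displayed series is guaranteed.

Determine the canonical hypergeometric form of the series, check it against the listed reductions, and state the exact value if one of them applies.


This is 1 * 2F1(-\frac{3}{4}, 1; \frac{25}{4}; 1) in reduced canonical form. Verdict: this is Gauss (I1, integer-parameter pattern) (x = 1: the Gamma ratio telescopes since c-a-b = 6 > 0 and a = 1 in Z>0). Exact value: \frac{7}{8}.

The tell: t_0 = 1 here, and the running product (C = 1) telescopes to a rising factorial.
Ratio: r(k) = 1 * (k-\frac{3}{4}) (k+1) / [(k+\frac{25}{4}) (k+1)] ; factor over Q: parameters, x = 1, and C = 1.


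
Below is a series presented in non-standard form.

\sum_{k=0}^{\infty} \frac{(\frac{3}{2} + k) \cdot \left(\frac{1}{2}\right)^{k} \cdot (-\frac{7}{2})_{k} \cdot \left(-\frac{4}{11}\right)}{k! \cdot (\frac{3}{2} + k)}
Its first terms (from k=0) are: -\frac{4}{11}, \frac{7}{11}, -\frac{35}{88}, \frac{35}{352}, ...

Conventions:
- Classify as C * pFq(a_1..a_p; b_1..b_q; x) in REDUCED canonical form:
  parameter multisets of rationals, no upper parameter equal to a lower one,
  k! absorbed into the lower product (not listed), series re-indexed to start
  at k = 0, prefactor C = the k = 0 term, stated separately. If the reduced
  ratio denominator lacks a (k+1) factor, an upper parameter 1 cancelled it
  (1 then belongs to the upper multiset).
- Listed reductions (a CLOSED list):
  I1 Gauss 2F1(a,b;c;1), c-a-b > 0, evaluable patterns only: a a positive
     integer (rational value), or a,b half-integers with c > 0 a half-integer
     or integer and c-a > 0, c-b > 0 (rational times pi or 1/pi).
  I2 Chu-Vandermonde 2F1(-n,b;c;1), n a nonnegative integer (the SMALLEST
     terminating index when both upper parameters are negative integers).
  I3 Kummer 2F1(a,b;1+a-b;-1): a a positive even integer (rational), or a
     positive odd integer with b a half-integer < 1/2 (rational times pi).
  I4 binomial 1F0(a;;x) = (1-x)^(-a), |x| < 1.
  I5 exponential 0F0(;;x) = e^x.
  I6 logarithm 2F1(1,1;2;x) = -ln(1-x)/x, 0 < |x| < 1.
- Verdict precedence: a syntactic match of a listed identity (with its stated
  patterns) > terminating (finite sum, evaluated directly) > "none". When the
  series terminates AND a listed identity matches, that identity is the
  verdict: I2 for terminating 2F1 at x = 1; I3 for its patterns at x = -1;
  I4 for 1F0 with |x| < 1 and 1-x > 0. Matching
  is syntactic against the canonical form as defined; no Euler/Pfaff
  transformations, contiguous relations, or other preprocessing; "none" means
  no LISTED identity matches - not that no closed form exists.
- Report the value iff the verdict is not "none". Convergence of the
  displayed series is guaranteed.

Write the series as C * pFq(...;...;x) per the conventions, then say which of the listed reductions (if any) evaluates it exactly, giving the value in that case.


The series (x = \frac{1}{2}) is 1F0: upper {-\frac{7}{2}}, lower {-}, prefactor -\frac{4}{11}. Verdict (x = \frac{1}{2}): the binomial series (I4) applies (the 1F0 binomial series: exponent 7/2, x = \frac{1}{2}). Hence: \left(-\frac{4}{11}\right) \cdot \left(\frac{1}{2}\right)^{\frac{7}{2}}.

First insight: t_0 = -\frac{4}{11} here, and k + 3/2 divides numerator and denominator alike; C = -4/11, x = 1/2 after cancelling.
Adjacent-term ratio: r(k) = \frac{1}{2} * (k-\frac{7}{2}) / [(k+1)] - rational in k. x = \frac{1}{2}; t_0 = -\frac{4}{11}; negate the roots.


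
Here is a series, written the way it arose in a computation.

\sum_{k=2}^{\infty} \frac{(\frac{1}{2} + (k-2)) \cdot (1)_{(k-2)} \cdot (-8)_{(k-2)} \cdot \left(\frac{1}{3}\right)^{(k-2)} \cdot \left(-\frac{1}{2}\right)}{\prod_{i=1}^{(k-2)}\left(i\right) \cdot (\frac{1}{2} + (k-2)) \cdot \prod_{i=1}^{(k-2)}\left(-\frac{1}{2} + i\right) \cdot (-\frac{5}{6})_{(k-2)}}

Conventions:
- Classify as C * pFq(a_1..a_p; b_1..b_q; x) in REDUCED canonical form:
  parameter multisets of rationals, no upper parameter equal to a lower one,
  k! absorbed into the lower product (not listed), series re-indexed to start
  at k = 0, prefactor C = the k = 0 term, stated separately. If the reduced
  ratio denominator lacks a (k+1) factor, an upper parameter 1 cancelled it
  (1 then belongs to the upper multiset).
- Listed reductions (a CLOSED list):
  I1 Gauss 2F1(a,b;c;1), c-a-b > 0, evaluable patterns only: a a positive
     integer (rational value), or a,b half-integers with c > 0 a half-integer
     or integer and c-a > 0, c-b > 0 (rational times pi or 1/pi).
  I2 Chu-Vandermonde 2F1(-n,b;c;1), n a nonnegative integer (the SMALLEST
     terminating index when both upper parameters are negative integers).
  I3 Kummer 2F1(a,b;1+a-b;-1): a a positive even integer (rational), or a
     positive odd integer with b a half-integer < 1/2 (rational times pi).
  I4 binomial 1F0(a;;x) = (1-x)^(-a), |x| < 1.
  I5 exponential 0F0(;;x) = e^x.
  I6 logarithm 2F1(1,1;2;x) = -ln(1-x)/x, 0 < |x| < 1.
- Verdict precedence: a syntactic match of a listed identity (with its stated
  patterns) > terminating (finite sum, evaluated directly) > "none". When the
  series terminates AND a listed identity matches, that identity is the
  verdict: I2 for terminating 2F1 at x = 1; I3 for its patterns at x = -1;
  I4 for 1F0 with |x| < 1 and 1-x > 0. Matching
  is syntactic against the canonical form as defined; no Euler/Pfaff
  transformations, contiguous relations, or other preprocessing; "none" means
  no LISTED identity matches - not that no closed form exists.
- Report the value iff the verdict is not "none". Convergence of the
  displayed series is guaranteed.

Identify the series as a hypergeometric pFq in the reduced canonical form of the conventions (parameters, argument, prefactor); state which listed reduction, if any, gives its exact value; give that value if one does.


This is -\frac{1}{2} * 2F2(-8, 1; -\frac{5}{6}, \frac{1}{2}; \frac{1}{3}) in reduced canonical form. Verdict: terminating - the sum ends at index 8 because -8 is a negative integer; exact evaluation follows. Its exact value is \frac{31217001435283}{3190413476250}.

The tell: from the first term -\frac{1}{2}: the lower running product (prefactor -1/2) is a rising factorial.
Adjacent-term ratio: r(k) = \frac{1}{3} * (k-8) (k+1) / [(k-\frac{5}{6}) (k+\frac{1}{2}) (k+1)] - poly over poly, x = \frac{1}{3} from leading terms; C = -\frac{1}{2} at k = 0.


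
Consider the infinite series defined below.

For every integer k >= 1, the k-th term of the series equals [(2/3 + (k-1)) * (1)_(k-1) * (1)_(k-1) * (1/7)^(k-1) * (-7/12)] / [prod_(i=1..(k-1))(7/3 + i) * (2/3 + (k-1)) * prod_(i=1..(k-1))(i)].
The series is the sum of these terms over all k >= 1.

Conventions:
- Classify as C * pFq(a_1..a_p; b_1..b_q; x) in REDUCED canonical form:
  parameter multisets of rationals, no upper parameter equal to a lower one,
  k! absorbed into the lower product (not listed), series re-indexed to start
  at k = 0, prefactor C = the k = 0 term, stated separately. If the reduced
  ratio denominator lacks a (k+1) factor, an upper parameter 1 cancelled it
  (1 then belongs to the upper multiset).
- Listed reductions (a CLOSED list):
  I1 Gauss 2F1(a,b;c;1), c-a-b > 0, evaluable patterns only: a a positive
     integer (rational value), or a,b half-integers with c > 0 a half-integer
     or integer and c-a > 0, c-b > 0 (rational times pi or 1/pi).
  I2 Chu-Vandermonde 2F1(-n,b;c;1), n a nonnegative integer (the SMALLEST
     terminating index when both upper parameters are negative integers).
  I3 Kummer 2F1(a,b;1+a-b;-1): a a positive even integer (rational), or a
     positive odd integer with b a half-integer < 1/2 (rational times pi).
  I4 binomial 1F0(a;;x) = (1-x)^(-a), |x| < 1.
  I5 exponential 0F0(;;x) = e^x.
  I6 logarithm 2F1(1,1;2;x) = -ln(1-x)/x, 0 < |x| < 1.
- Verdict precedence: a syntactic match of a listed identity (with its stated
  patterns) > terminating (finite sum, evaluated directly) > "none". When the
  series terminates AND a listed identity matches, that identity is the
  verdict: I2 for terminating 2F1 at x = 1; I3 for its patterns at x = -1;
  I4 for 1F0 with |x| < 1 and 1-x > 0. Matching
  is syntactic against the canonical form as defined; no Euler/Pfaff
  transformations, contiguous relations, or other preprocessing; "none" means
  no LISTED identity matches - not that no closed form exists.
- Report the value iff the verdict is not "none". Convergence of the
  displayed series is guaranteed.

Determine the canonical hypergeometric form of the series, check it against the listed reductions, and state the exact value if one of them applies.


Key observation: t_0 being -7/12, the product of the first k integers (prefactor -7/12) is k!.
Consecutive-term ratio: r(k) = (1/7) * (k+1) (k+1) / [(k+10/3) (k+1)] ; factor over Q: parameters, x = (1/7), and C = -7/12.

Reduced: x = 1/7, 2F1, upper = {1, 1}, lower = {10/3}, C = -7/12. Verdict: none. Every listed pattern misses the 2F1 form at 1/7, upper {1, 1}.


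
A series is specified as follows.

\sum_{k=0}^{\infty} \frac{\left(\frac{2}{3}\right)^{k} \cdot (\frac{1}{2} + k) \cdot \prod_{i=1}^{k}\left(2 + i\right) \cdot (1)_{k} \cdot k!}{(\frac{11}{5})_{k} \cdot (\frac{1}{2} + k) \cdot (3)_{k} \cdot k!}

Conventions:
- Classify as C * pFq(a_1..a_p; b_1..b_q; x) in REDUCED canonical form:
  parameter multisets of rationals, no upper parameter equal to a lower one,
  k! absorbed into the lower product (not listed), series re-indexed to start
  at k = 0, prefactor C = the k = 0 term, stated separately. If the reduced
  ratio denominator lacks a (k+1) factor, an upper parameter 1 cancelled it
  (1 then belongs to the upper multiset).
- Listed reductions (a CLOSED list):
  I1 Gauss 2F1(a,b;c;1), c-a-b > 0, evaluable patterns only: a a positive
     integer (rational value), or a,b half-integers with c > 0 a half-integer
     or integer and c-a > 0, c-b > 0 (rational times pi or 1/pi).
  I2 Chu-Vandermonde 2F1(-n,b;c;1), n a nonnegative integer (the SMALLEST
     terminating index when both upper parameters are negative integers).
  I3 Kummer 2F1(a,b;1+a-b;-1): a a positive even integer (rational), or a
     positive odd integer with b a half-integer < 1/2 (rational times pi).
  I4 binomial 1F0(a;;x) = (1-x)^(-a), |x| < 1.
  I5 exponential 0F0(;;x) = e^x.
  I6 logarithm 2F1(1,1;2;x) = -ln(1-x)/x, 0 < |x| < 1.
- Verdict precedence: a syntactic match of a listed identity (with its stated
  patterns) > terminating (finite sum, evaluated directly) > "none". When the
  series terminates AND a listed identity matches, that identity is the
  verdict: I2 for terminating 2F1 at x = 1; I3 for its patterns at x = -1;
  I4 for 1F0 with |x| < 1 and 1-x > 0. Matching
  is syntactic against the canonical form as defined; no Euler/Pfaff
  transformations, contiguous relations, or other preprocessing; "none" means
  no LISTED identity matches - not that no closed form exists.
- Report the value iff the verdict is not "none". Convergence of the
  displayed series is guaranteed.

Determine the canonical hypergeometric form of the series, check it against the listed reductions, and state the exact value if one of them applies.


This is 1 * 2F1(1, 1; \frac{11}{5}; \frac{2}{3}) in reduced canonical form. Verdict: none. A 2F1 with upper {1, 1} fits none of I1-I6 at x = \frac{2}{3}; the sum runs forever.

Key observation: from the first term 1: the factorial ratio (C = 1, x = 2/3) (k+a-1)!/(a-1)! is a rising factorial (a)_k.
Adjacent-term ratio: r(k) = \frac{2}{3} * (k+1) (k+1) / [(k+\frac{11}{5}) (k+1)] ; factor over Q: parameters, x = \frac{2}{3}, and C = 1.


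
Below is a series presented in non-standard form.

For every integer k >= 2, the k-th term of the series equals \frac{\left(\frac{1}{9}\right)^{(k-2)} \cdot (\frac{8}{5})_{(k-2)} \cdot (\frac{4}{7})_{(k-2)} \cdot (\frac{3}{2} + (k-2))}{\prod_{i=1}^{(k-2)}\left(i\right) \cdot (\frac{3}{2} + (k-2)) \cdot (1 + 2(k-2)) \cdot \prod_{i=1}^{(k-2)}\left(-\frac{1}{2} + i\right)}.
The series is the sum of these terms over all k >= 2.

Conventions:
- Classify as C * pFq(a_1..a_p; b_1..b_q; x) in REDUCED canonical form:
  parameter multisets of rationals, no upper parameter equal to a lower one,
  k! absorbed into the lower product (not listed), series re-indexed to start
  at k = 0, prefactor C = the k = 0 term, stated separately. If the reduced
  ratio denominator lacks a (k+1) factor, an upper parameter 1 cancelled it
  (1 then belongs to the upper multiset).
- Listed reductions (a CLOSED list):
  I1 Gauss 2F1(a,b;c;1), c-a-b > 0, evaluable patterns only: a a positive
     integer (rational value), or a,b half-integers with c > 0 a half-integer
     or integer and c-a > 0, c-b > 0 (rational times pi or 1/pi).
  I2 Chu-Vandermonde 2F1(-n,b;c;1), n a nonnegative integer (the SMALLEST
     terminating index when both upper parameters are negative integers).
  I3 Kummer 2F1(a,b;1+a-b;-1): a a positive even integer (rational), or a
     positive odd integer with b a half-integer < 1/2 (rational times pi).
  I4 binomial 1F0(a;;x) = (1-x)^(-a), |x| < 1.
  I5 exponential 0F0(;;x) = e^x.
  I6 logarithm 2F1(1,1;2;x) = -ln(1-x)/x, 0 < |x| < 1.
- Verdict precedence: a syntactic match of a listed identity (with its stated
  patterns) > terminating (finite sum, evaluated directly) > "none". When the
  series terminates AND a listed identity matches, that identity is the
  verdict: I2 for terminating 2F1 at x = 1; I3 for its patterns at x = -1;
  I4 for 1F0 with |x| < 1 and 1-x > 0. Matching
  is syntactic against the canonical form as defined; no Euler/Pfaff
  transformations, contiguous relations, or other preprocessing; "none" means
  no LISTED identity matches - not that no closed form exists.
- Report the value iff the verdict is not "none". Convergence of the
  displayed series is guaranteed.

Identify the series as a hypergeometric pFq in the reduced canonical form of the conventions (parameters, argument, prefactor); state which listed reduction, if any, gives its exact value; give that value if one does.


x = \frac{1}{9} here; the reduced form reads 2F1, upper {\frac{4}{7}, \frac{8}{5}}, lower {\frac{3}{2}}, C = 1. Verdict: none here - no I1-I6 shape fits x = \frac{1}{9} with lower {\frac{3}{2}}.

Key observation: with t_0 = 1, the product of the first k integers (C = 1) is k!.
Term ratio: r(k) = \frac{1}{9} * (k+\frac{4}{7}) (k+\frac{8}{5}) / [(k+\frac{3}{2}) (k+1)] ; factor over Q: parameters, x = \frac{1}{9}, and C = 1.


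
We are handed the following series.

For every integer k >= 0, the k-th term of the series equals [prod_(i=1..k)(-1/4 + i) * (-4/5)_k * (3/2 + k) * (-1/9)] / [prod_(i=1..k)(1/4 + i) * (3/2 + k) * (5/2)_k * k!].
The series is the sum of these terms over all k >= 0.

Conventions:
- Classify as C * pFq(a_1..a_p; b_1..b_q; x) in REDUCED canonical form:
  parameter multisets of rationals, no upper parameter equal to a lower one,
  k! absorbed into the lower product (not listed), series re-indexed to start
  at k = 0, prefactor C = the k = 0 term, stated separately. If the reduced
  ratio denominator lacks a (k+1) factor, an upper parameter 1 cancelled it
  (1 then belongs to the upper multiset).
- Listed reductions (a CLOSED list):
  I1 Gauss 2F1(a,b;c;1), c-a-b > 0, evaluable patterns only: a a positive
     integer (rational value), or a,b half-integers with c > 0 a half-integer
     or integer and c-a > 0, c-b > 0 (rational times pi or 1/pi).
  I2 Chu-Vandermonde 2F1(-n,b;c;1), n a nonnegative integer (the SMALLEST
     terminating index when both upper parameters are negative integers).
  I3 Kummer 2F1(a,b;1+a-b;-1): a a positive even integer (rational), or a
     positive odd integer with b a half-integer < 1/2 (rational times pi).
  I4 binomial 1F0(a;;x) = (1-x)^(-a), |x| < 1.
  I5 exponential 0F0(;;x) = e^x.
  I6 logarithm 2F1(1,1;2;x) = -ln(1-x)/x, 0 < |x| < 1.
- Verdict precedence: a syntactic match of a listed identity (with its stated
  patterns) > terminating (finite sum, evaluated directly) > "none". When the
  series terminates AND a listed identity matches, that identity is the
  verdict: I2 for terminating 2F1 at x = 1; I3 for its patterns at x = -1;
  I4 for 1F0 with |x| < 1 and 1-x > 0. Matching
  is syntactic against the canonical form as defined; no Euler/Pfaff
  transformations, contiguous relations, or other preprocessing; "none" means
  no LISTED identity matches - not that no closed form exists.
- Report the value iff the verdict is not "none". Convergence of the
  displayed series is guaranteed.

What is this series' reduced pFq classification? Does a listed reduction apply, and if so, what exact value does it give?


Canonical form: C = -1/9 times 2F2 with upper {-4/5, 3/4}, lower {5/4, 5/2}, x = 1. Verdict: none - at argument 1 the multisets {-4/5, 3/4} ; {5/4, 5/2} match no listed identity.

First insight: t_0 = -1/9 here, and the lower running product (C = -1/9) is a rising factorial.
Step ratio: r(k) = 1 * (k-4/5) (k+3/4) / [(k+5/4) (k+5/2) (k+1)] - poly over poly, x = 1 from leading terms; C = -1/9 at k = 0.


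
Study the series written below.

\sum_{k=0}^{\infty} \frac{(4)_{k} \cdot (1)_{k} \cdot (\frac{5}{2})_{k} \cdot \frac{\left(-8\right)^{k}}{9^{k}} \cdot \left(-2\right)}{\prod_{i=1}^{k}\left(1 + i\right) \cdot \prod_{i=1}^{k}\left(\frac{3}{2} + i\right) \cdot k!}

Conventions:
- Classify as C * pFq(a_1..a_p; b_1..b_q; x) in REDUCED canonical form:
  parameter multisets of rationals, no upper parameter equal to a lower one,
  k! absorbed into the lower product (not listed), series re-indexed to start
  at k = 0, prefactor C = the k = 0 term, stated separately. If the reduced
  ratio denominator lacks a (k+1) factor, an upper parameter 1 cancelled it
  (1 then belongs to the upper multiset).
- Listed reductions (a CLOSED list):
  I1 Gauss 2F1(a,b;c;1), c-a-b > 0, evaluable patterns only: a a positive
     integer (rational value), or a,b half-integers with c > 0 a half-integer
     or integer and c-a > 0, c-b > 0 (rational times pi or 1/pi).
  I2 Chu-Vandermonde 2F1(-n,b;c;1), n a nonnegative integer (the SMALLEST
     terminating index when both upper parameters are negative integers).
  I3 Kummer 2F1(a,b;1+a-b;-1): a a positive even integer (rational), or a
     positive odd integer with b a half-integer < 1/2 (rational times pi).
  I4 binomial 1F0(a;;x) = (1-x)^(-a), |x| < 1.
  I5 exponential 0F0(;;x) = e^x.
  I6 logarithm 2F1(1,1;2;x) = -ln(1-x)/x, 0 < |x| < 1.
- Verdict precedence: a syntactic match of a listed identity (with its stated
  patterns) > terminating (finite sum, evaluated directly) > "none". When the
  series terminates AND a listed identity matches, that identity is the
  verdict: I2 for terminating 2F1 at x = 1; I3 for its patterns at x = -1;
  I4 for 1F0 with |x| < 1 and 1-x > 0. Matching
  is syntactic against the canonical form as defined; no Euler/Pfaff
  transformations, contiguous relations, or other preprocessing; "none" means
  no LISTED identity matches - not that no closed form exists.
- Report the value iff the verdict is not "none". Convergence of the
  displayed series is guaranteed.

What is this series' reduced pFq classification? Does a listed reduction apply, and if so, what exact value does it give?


First insight: t_0 = -2 here, and the lower running product (C = -2) is a rising factorial.
Term ratio: r(k) = -\frac{8}{9} * (k+1) (k+4) / [(k+2) (k+1)] - poly over poly, x = -\frac{8}{9} from leading terms; C = -2 at k = 0.

This is -2 * 2F1(1, 4; 2; -\frac{8}{9}) in reduced canonical form. Verdict: no listed reduction: x = -\frac{8}{9} and upper {1, 4} fail every I1-I6 pattern.


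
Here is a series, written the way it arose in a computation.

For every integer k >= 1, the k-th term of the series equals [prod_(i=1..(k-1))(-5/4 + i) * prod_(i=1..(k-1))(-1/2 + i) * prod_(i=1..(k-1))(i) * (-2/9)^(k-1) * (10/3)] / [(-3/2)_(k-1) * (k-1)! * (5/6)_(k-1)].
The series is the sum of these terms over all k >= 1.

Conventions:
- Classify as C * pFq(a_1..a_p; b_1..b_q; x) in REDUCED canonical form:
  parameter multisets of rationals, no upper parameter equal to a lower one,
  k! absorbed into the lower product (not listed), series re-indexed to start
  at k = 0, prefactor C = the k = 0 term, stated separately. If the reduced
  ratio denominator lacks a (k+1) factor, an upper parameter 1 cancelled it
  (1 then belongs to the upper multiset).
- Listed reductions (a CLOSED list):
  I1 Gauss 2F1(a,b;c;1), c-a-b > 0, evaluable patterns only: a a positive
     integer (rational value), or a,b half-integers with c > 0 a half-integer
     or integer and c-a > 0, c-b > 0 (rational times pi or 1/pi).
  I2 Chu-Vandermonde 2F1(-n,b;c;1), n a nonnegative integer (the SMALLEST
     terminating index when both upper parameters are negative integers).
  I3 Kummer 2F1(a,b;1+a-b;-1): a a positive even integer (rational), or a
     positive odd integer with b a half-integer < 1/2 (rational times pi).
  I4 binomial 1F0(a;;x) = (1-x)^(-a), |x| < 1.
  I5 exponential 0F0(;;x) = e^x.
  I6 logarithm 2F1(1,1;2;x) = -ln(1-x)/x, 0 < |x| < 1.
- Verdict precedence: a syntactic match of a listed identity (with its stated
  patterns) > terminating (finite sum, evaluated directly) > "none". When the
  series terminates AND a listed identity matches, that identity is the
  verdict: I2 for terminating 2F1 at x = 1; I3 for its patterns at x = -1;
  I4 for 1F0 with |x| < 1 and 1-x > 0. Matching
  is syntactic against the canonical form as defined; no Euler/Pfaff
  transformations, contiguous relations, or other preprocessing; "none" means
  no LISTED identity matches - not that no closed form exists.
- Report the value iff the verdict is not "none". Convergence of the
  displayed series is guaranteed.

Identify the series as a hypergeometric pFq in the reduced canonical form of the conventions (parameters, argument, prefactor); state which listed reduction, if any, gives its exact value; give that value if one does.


Prefactor 10/3, argument -2/9: 3F2 with upper {-1/4, 1/2, 1} over lower {-3/2, 5/6}. Verdict: none. Every listed pattern misses the 3F2 form at -2/9, upper {-1/4, 1/2, 1}.

Key step: t_0 = 10/3 here, and the running product (C = 10/3, x = -2/9) telescopes to a rising factorial.
Term ratio: r(k) = (-2/9) * (k-1/4) (k+1/2) (k+1) / [(k-3/2) (k+5/6) (k+1)] - rational in k. x = (-2/9); t_0 = 10/3; negate the roots.


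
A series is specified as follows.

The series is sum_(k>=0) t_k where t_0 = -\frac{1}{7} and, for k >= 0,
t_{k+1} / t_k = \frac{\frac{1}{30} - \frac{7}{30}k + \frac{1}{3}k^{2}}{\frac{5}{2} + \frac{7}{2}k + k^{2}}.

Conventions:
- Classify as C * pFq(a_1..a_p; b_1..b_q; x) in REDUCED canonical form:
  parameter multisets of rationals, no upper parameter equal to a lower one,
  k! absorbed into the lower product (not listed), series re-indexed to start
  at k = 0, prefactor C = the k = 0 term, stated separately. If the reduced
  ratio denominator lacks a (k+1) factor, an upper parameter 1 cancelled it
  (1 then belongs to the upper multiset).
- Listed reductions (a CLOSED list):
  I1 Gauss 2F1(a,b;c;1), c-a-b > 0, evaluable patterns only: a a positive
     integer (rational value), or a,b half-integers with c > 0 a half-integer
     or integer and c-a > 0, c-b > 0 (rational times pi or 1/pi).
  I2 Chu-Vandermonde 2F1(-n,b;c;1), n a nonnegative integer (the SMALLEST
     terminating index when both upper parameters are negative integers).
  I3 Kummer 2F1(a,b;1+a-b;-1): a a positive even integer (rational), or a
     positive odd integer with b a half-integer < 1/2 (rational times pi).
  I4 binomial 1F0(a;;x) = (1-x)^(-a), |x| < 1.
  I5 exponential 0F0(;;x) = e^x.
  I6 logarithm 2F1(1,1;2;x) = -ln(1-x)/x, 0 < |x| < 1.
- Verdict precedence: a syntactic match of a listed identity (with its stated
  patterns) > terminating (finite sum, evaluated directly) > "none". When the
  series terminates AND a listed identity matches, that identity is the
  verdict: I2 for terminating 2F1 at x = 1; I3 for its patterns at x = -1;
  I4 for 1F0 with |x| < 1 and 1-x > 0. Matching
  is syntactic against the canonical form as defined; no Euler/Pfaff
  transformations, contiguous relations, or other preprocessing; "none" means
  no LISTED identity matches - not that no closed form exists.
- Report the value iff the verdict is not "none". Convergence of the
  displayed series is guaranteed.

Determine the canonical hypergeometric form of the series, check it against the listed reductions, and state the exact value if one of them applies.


Key observation: x = \frac{1}{3} and roots of the ratio polynomials (prefactor -1/7) are the negated parameters.
Adjacent-term ratio: r(k) = \frac{1}{3} * (k-\frac{1}{2}) (k-\frac{1}{5}) / [(k+\frac{5}{2}) (k+1)] - rational in k. x = \frac{1}{3}; t_0 = -\frac{1}{7}; negate the roots.

Canonical form: C = -\frac{1}{7} times 2F1 with upper {-\frac{1}{2}, -\frac{1}{5}}, lower {\frac{5}{2}}, x = \frac{1}{3}. Verdict: none. No listed pattern accepts 2F1(-\frac{1}{2}, -\frac{1}{5}; \frac{5}{2}; \frac{1}{3}).


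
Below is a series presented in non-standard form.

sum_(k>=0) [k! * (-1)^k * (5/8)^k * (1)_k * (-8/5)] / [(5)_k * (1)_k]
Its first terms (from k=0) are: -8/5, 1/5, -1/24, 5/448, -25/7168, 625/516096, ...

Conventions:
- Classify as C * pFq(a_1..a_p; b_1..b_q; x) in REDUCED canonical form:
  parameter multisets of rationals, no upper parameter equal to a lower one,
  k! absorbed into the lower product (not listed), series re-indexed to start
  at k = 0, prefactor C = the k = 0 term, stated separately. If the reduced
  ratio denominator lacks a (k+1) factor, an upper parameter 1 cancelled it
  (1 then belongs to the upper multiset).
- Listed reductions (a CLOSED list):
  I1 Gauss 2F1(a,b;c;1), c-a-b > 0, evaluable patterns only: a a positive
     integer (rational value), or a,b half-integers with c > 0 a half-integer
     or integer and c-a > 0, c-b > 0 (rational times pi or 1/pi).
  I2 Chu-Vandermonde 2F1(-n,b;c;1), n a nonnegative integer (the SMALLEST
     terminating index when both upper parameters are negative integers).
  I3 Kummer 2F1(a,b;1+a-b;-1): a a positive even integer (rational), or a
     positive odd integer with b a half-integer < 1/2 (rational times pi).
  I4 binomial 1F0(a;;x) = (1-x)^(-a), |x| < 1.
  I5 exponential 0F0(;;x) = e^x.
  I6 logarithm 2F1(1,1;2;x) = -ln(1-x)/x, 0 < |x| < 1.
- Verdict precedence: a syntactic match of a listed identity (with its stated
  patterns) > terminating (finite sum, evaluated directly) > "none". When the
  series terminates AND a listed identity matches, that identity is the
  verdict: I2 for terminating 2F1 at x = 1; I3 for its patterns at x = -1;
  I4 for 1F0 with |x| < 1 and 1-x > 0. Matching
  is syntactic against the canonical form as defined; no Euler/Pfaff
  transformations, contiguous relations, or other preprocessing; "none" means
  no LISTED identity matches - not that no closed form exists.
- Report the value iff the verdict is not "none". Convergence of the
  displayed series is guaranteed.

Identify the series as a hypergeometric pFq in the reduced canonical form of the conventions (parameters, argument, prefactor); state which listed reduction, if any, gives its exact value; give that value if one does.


Prefactor -8/5, argument -5/8: 2F1 with upper {1, 1} over lower {5}. Verdict: none. No listed pattern accepts 2F1(1, 1; 5; -5/8).

Key step: from the first term -8/5: (1)_k (prefactor -8/5) is k! itself.
Term ratio: r(k) = (-5/8) * (k+1) (k+1) / [(k+5) (k+1)] - rational; roots negated = parameters, x = (-5/8), C = -8/5.


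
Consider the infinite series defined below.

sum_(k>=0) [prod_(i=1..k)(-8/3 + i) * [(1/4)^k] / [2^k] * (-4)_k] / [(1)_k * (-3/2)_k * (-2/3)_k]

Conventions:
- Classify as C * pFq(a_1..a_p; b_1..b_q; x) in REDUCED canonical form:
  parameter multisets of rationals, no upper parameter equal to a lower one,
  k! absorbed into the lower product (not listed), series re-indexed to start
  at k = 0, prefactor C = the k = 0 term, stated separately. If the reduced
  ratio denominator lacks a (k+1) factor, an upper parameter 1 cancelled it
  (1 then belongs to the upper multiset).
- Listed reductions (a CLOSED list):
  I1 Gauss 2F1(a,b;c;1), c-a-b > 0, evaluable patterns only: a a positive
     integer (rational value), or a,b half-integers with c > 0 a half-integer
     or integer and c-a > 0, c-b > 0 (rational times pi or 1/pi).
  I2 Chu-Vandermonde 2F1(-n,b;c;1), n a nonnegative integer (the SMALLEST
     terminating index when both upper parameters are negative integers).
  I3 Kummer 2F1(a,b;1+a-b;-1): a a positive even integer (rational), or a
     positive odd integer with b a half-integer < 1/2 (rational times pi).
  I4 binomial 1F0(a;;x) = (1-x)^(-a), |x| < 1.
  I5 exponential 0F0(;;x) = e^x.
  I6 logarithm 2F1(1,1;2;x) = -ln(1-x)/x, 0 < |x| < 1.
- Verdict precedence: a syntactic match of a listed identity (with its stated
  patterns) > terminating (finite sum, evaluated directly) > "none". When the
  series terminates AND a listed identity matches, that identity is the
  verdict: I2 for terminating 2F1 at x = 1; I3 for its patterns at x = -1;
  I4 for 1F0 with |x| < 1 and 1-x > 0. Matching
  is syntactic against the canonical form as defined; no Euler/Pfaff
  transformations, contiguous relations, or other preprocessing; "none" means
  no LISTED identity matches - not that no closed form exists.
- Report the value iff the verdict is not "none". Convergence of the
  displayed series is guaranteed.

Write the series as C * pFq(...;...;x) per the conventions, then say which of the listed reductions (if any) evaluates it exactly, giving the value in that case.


Prefactor 1, argument 1/8: 2F2 with upper {-4, -5/3} over lower {-3/2, -2/3}. Verdict: terminating - the sum ends at index 4 because -4 is a negative integer; exact evaluation follows. Value: 19903/16128.

Structural cue: with t_0 = 1, the two k-th powers (C = 1, x = 1/8) combine into one argument.
Adjacent-term ratio: r(k) = (1/8) * (k-4) (k-5/3) / [(k-3/2) (k-2/3) (k+1)] ; factor over Q: parameters, x = (1/8), and C = 1.


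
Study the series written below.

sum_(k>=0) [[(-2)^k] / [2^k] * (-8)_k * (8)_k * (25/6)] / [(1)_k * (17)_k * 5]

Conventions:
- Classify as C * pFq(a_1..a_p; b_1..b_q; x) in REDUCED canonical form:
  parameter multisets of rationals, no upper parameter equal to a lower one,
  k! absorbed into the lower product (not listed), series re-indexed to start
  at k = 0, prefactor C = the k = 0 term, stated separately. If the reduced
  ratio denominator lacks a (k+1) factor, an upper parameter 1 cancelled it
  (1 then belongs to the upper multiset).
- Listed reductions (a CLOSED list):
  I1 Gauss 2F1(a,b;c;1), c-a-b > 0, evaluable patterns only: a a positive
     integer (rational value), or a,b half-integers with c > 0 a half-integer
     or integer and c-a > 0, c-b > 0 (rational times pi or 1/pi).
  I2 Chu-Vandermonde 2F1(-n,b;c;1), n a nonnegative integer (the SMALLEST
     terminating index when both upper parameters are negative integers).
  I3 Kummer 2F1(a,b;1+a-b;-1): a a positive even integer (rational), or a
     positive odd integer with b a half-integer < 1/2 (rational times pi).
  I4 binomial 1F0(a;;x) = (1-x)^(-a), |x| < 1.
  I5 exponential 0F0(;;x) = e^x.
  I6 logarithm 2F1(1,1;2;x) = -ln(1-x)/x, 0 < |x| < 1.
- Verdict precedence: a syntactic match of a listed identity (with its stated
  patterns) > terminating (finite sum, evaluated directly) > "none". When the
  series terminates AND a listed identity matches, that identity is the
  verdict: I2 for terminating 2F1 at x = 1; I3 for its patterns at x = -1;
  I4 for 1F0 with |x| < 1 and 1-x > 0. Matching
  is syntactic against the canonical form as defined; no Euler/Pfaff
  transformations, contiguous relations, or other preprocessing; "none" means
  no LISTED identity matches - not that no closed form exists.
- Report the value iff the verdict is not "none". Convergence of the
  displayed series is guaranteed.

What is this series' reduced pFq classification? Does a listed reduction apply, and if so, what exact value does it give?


Key step: from the first term 5/6: the two k-th powers (C = 5/6) combine into one argument.
Ratio: r(k) = (-1) * (k-8) (k+8) / [(k+17) (k+1)] - poly over poly, x = (-1) from leading terms; C = 5/6 at k = 0.

Classification (C = 5/6): 2F1 with upper {-8, 8}, lower {17}, argument x = -1. Verdict: Kummer (I3) matches (x = -1; c = 17 equals 1+a-b for upper {-8, 8}: listed pattern). Hence: 65/3.


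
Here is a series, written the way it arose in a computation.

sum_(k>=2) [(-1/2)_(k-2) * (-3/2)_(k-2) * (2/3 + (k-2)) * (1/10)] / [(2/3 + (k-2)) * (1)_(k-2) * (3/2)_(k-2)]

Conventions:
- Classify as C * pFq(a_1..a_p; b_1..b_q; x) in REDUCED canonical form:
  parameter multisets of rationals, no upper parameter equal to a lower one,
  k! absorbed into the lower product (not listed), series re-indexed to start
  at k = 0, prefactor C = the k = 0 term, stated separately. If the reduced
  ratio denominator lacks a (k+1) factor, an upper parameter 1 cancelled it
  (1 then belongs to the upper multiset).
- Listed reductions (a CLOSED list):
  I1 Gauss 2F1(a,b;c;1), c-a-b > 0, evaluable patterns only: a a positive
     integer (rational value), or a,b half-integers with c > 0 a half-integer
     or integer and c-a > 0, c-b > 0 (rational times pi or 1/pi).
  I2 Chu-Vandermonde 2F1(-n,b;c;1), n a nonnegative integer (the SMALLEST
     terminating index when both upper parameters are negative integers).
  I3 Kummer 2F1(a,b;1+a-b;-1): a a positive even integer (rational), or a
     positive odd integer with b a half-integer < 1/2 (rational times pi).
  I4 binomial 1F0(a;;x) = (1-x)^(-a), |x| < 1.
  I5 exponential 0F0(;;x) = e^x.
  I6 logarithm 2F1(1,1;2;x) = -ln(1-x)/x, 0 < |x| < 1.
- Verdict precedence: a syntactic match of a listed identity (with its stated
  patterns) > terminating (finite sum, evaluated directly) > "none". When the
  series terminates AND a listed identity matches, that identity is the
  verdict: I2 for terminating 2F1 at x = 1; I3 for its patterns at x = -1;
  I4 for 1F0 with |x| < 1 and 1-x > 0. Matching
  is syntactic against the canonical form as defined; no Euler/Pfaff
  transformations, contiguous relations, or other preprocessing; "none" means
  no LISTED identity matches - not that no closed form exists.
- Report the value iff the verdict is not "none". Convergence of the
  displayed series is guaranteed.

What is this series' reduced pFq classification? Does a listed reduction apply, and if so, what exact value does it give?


Reduced: x = 1, 2F1, upper = {-3/2, -1/2}, lower = {3/2}, C = 1/10. Verdict: Gauss (I1, half-integer pattern) matches (x = 1; upper {-3/2, -1/2} half-integers, c = 3/2 in the evaluable pattern). Value: (3/64) * pi.

The tell: from the first term 1/10: (1)_k (C = 1/10) is k! itself.
Adjacent-term ratio: r(k) = 1 * (k-3/2) (k-1/2) / [(k+3/2) (k+1)] - rational; roots negated = parameters, x = 1, C = 1/10.


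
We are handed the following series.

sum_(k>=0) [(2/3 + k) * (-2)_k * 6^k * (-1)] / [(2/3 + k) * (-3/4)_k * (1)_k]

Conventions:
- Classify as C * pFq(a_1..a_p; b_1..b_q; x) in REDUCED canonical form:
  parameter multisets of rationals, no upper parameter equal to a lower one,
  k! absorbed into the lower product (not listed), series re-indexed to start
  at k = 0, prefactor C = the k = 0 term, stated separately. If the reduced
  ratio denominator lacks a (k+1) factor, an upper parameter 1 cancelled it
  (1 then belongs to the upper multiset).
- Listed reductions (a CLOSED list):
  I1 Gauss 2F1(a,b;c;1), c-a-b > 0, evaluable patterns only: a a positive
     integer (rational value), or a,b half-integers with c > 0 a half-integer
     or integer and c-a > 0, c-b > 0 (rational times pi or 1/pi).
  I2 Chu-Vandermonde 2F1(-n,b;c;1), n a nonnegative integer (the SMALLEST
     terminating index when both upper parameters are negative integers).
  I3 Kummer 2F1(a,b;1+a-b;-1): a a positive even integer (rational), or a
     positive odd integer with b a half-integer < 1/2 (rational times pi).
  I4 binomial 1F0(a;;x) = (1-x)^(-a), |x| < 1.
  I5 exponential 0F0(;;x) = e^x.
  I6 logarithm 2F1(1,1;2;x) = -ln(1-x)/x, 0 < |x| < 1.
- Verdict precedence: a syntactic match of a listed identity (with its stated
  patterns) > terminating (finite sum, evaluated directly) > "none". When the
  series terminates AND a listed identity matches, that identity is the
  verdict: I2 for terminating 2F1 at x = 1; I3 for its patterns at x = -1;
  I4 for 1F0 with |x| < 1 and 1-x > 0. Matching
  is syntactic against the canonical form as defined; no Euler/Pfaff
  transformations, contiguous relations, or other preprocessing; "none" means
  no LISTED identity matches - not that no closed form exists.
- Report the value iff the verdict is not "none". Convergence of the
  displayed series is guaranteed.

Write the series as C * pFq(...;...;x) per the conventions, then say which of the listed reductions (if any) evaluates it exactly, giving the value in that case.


This is -1 * 1F1(-2; -3/4; 6) in reduced canonical form. Verdict: terminating. With -2 upstairs the series is a 3-term polynomial sum; evaluated term by term. Exact value: 175.

First insight: t_0 = -1 here, and the factor k + 2/3 cancels (top and bottom), leaving C = -1.
Step ratio: r(k) = 6 * (k-2) / [(k-3/4) (k+1)] ; factor over Q: parameters, x = 6, and C = -1.


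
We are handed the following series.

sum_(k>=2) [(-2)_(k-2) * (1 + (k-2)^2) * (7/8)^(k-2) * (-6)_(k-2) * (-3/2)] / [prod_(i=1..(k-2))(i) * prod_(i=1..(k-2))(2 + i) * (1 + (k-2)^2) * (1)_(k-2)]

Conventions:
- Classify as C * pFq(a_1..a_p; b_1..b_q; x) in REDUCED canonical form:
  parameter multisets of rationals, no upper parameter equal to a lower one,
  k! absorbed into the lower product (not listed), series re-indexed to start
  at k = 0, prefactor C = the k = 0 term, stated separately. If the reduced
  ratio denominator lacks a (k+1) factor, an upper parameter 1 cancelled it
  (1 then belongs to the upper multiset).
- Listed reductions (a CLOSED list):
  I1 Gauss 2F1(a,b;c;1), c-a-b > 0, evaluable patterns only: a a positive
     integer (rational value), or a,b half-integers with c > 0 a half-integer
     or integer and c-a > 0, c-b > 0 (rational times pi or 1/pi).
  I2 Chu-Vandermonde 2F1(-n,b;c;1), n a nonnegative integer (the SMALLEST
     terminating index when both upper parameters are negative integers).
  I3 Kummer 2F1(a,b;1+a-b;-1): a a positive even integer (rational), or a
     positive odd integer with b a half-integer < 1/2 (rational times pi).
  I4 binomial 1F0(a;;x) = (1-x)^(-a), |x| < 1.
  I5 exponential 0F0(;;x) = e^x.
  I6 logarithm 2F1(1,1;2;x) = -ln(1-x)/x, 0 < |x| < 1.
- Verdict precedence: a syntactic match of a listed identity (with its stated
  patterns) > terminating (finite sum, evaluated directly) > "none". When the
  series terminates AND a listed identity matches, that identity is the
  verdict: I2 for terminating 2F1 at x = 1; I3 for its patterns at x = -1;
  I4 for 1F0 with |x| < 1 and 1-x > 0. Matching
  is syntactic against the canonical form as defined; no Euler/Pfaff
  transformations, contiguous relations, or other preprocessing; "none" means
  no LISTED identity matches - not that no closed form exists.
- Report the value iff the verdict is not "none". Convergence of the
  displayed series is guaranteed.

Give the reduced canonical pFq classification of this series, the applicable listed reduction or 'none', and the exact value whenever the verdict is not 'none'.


The series (x = 7/8) is 2F2: upper {-6, -2}, lower {1, 3}, prefactor -3/2. Verdict: terminating - no listed pattern fits, but -2 in the upper list cuts the series at k = 2; direct evaluation. Value: -4191/512.

The tell: x = (7/8) and k^2 + 1 divides numerator and denominator alike; prefactor -3/2 after cancelling.
Adjacent-term ratio: r(k) = (7/8) * (k-6) (k-2) / [(k+1) (k+3) (k+1)] ; factor over Q: parameters, x = (7/8), and C = -3/2.
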